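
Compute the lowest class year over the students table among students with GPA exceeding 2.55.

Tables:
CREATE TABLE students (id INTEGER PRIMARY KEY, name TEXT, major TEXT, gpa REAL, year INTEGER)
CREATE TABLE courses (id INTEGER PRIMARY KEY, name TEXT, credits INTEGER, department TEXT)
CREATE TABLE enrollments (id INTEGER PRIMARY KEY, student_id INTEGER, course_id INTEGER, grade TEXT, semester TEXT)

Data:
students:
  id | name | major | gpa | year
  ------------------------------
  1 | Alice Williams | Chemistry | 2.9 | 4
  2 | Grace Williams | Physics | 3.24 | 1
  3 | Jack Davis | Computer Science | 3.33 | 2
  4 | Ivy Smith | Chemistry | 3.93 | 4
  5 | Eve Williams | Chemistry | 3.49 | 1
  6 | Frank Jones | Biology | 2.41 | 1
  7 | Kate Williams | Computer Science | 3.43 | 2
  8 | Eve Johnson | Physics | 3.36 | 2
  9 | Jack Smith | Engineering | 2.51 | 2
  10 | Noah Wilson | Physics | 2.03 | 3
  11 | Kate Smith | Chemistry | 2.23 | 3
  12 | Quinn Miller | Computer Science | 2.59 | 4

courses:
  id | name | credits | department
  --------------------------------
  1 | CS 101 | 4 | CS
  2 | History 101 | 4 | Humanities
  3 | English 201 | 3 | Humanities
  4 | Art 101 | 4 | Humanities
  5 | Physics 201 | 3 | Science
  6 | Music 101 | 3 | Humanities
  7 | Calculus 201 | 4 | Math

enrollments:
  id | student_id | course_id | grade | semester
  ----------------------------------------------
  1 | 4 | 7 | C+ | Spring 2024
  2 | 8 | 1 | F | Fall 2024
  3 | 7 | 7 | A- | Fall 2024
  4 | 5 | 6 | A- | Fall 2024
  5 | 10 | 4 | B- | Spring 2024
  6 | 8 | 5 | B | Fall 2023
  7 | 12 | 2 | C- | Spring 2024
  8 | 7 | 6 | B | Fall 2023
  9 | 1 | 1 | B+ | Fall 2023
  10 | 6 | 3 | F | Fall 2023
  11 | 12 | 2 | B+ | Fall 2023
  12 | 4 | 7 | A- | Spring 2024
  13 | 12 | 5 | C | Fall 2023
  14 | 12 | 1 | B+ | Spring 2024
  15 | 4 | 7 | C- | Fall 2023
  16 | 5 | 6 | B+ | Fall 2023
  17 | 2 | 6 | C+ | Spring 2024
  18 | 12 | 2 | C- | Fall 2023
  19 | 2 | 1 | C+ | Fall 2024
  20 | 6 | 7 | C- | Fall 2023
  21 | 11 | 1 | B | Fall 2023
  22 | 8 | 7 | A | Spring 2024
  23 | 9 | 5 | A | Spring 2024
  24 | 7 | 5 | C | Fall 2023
SELECT MIN(year) FROM students WHERE gpa > 2.55

Execution result:
1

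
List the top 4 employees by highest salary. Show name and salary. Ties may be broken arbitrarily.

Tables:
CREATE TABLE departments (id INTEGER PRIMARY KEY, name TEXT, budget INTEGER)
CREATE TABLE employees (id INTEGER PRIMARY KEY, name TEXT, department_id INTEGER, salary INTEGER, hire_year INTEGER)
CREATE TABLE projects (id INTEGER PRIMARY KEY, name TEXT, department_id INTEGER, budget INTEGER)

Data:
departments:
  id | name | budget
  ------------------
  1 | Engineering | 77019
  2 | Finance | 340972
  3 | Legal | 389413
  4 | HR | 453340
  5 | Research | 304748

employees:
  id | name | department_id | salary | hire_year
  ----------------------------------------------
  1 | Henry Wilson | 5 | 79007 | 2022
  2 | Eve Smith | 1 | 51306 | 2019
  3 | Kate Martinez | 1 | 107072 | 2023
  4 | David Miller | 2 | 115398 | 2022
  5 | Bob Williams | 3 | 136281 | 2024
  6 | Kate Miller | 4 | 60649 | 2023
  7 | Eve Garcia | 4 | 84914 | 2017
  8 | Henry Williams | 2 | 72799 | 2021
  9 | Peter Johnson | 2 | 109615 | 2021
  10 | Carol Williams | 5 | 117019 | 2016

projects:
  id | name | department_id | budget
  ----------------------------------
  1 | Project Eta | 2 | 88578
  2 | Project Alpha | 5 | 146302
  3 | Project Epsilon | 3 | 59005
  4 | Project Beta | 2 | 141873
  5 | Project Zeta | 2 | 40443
SELECT name, salary FROM employees ORDER BY salary DESC LIMIT 4

Execution result:
name | salary
Bob Williams | 136281
Carol Williams | 117019
David Miller | 115398
Peter Johnson | 109615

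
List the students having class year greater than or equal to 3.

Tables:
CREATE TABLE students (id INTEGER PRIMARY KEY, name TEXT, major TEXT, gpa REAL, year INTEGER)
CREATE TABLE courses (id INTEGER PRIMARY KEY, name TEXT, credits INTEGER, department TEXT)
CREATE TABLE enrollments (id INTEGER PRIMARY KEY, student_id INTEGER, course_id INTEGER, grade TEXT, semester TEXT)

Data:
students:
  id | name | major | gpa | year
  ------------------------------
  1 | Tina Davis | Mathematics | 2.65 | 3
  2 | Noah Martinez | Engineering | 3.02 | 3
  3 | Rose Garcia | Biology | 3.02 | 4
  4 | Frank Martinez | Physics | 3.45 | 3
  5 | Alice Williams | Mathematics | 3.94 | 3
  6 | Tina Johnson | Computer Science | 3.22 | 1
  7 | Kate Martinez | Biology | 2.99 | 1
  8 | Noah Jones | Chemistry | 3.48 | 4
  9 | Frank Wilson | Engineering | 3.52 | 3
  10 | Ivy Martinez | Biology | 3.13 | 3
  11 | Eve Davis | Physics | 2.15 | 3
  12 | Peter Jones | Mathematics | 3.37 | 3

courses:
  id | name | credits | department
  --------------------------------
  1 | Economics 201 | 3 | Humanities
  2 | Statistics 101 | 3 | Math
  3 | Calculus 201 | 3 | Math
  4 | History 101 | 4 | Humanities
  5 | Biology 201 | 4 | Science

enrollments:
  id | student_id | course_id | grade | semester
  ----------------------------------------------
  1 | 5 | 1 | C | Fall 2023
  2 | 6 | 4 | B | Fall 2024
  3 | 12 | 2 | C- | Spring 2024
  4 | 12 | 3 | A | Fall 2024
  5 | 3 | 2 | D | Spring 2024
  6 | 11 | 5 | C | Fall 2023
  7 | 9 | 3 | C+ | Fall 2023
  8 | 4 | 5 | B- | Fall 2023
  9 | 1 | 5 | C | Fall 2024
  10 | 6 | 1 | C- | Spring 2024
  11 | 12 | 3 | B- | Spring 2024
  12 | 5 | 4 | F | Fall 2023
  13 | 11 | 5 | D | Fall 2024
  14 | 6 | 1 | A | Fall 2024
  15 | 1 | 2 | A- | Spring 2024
SELECT name, year FROM students WHERE year >= 3

Execution result:
name | year
Tina Davis | 3
Noah Martinez | 3
Rose Garcia | 4
Frank Martinez | 3
Alice Williams | 3
Noah Jones | 4
Frank Wilson | 3
Ivy Martinez | 3
Eve Davis | 3
Peter Jones | 3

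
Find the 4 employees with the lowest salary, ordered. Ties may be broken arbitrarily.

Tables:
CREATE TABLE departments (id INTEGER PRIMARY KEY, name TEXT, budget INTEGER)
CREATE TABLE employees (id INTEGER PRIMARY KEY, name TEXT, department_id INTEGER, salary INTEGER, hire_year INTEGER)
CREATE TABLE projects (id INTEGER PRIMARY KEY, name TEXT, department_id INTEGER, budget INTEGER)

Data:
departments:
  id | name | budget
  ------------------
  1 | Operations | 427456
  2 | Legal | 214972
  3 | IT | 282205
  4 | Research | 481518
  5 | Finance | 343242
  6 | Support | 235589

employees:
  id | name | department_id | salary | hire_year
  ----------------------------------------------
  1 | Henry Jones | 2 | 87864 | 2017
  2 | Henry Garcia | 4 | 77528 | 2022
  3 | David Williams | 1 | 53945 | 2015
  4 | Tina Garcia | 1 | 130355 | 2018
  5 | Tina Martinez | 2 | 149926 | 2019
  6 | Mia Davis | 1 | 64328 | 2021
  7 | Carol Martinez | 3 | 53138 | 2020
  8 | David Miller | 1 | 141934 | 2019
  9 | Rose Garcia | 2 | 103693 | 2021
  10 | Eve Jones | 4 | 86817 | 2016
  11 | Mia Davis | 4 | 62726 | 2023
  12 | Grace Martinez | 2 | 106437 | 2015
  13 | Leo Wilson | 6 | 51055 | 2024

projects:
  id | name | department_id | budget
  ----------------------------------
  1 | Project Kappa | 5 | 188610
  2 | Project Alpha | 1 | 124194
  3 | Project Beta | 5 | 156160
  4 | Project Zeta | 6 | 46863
SELECT name, salary FROM employees ORDER BY salary ASC LIMIT 4

Execution result:
name | salary
Leo Wilson | 51055
Carol Martinez | 53138
David Williams | 53945
Mia Davis | 62726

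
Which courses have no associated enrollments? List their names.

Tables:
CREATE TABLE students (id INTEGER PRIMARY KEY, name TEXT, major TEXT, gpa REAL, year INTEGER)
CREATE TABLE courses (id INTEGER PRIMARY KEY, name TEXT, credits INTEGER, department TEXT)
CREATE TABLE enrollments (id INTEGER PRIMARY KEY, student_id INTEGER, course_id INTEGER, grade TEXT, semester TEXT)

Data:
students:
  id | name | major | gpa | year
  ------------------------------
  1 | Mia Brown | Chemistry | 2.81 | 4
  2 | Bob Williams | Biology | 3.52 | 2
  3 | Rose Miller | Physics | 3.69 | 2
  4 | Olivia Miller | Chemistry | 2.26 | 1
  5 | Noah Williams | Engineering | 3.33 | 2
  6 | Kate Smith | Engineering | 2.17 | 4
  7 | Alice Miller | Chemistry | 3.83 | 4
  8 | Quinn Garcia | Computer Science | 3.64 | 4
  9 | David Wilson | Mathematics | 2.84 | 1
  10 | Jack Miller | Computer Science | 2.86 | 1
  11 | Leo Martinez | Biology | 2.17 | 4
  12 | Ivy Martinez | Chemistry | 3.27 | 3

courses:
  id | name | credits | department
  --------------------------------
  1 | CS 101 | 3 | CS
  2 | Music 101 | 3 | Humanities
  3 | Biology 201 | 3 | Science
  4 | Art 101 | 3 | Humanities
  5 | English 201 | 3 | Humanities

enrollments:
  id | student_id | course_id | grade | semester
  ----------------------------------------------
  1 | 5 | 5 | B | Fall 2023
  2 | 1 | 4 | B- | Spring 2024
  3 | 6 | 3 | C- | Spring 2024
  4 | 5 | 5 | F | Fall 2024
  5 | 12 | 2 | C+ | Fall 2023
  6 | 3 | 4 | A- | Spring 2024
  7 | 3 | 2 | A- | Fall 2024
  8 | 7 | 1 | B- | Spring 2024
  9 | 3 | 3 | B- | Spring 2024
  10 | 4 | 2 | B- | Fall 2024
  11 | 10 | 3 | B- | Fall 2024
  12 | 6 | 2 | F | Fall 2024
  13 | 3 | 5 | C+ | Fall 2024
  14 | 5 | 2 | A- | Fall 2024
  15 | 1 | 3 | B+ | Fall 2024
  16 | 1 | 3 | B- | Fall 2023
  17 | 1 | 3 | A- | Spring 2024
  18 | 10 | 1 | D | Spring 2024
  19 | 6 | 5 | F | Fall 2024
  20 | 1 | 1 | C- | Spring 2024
SELECT p.name FROM courses p LEFT JOIN enrollments c ON c.course_id = p.id WHERE c.id IS NULL

Execution result:
(no rows)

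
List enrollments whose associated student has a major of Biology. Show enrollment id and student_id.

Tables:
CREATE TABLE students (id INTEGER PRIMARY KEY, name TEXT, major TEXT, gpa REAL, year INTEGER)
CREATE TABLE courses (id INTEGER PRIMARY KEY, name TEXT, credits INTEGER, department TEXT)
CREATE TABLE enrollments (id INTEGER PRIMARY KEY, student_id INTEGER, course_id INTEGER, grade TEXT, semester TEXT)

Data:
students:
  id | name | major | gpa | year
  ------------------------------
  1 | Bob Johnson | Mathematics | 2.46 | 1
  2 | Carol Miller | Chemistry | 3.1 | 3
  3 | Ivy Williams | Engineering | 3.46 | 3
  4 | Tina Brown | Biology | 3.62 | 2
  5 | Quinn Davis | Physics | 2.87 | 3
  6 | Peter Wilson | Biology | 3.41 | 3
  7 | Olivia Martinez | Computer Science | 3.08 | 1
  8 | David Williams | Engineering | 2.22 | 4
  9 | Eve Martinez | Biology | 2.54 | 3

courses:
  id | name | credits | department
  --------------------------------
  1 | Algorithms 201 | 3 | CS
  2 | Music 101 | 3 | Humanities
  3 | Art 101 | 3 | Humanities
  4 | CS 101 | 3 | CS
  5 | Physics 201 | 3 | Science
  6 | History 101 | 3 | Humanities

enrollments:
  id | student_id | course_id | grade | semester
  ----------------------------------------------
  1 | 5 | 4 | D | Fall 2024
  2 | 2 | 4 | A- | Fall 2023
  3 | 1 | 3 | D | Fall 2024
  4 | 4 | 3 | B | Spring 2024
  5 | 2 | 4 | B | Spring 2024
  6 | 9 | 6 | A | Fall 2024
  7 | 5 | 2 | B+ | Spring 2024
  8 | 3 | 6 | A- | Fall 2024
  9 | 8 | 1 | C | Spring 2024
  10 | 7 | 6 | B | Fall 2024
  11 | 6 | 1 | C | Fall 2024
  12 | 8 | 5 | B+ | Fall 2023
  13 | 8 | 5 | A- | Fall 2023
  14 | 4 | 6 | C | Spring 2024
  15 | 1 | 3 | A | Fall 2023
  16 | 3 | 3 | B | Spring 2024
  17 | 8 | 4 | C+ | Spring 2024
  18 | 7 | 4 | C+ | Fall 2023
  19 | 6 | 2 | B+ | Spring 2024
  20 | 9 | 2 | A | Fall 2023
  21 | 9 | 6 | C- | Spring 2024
SELECT id, student_id FROM enrollments WHERE student_id IN (SELECT id FROM students WHERE major = 'Biology')

Execution result:
id | student_id
4 | 4
6 | 9
11 | 6
14 | 4
19 | 6
20 | 9
21 | 9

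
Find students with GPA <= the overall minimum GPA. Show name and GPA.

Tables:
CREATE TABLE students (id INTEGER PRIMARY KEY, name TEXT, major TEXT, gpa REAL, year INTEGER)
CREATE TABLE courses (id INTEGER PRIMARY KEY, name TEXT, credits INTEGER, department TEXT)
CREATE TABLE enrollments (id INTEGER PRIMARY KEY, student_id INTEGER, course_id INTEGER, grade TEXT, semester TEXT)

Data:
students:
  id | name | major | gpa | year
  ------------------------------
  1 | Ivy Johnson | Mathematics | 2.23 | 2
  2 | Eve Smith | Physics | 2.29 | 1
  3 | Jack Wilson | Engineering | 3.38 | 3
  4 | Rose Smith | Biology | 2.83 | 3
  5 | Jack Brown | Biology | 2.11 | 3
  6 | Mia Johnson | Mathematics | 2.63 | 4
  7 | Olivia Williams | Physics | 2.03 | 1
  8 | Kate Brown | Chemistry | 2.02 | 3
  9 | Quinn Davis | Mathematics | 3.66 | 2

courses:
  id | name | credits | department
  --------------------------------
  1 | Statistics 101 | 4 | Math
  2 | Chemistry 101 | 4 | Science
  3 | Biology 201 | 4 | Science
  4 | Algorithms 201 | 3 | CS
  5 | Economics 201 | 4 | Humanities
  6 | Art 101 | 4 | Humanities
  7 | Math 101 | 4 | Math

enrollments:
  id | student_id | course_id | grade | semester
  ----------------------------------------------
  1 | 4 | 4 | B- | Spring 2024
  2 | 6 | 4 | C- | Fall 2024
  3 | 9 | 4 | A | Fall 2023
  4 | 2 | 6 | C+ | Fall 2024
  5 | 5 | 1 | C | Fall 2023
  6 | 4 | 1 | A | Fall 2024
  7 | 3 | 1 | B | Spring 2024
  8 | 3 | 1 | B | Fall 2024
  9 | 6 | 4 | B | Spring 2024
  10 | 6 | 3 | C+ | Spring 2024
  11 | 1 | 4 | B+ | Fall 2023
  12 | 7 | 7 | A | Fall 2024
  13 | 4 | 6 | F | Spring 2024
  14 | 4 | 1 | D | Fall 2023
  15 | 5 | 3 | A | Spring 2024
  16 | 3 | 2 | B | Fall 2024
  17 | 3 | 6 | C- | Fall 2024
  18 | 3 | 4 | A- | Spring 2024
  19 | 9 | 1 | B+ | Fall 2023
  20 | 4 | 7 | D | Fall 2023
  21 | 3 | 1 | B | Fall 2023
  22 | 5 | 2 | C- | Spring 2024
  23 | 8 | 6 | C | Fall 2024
SELECT name, gpa FROM students WHERE gpa <= (SELECT MIN(gpa) FROM students)

Execution result:
name | gpa
Kate Brown | 2.02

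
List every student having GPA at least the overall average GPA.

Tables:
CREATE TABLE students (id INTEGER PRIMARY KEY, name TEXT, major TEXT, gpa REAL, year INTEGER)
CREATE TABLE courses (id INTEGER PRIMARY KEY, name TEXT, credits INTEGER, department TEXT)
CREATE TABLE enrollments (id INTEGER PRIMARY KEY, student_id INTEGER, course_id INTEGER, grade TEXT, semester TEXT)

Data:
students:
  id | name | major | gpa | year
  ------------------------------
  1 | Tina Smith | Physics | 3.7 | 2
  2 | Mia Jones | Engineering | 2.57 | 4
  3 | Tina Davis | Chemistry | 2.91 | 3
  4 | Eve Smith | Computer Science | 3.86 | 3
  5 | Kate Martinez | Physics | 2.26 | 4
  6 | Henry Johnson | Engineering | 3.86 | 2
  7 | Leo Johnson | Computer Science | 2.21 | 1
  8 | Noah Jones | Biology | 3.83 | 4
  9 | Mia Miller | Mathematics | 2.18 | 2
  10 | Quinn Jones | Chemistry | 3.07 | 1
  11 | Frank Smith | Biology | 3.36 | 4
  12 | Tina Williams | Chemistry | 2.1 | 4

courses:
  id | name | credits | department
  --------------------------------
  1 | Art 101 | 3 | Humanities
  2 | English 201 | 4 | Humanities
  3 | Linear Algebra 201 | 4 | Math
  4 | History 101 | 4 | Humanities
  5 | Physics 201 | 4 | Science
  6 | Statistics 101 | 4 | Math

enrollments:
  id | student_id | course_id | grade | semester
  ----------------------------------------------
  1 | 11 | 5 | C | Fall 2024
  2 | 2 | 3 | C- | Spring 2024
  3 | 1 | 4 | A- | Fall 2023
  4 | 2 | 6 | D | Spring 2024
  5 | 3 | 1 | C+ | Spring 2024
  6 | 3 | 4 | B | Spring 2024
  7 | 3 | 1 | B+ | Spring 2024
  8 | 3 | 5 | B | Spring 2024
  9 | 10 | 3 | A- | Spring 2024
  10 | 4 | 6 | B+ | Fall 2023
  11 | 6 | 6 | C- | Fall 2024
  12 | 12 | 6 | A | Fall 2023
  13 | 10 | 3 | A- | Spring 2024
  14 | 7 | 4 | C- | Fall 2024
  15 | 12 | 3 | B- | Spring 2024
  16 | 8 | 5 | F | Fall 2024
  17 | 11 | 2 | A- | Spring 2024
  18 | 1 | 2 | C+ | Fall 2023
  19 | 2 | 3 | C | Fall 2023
SELECT name, gpa FROM students WHERE gpa >= (SELECT AVG(gpa) FROM students)

Execution result:
name | gpa
Tina Smith | 3.70
Eve Smith | 3.86
Henry Johnson | 3.86
Noah Jones | 3.83
Quinn Jones | 3.07
Frank Smith | 3.36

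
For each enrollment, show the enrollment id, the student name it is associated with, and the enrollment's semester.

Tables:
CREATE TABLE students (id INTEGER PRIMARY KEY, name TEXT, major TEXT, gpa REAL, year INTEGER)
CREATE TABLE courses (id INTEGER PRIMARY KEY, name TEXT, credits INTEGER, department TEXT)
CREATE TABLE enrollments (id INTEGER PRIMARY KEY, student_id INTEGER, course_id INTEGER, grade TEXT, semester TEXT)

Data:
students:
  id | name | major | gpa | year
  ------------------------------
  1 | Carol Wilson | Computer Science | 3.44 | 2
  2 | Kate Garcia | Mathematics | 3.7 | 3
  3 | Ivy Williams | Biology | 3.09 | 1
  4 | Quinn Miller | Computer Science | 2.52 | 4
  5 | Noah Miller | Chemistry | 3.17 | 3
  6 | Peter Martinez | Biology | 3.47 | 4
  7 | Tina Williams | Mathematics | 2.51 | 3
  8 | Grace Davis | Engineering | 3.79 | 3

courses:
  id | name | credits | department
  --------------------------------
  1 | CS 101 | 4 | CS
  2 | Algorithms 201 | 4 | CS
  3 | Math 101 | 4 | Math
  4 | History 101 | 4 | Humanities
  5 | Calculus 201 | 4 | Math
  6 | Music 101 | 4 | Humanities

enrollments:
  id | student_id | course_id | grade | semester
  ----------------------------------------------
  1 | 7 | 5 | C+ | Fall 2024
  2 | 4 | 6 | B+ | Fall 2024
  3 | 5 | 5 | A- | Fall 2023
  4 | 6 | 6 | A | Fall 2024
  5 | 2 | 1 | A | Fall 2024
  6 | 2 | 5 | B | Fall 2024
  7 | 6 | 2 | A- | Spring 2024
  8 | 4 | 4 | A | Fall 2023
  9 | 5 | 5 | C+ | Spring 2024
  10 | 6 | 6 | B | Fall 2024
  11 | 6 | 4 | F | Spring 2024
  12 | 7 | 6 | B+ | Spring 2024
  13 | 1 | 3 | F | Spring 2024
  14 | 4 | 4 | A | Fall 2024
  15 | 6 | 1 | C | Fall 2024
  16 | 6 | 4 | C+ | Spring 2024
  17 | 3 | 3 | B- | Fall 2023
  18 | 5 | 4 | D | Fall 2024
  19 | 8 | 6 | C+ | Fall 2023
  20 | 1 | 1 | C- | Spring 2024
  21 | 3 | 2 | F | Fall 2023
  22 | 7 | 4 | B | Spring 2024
SELECT c.id, p.name AS student, c.semester FROM enrollments c JOIN students p ON c.student_id = p.id

Execution result:
id | student | semester
1 | Tina Williams | Fall 2024
2 | Quinn Miller | Fall 2024
3 | Noah Miller | Fall 2023
4 | Peter Martinez | Fall 2024
5 | Kate Garcia | Fall 2024
6 | Kate Garcia | Fall 2024
7 | Peter Martinez | Spring 2024
8 | Quinn Miller | Fall 2023
9 | Noah Miller | Spring 2024
10 | Peter Martinez | Fall 2024
11 | Peter Martinez | Spring 2024
12 | Tina Williams | Spring 2024
13 | Carol Wilson | Spring 2024
14 | Quinn Miller | Fall 2024
15 | Peter Martinez | Fall 2024
16 | Peter Martinez | Spring 2024
17 | Ivy Williams | Fall 2023
18 | Noah Miller | Fall 2024
19 | Grace Davis | Fall 2023
20 | Carol Wilson | Spring 2024
21 | Ivy Williams | Fall 2023
22 | Tina Williams | Spring 2024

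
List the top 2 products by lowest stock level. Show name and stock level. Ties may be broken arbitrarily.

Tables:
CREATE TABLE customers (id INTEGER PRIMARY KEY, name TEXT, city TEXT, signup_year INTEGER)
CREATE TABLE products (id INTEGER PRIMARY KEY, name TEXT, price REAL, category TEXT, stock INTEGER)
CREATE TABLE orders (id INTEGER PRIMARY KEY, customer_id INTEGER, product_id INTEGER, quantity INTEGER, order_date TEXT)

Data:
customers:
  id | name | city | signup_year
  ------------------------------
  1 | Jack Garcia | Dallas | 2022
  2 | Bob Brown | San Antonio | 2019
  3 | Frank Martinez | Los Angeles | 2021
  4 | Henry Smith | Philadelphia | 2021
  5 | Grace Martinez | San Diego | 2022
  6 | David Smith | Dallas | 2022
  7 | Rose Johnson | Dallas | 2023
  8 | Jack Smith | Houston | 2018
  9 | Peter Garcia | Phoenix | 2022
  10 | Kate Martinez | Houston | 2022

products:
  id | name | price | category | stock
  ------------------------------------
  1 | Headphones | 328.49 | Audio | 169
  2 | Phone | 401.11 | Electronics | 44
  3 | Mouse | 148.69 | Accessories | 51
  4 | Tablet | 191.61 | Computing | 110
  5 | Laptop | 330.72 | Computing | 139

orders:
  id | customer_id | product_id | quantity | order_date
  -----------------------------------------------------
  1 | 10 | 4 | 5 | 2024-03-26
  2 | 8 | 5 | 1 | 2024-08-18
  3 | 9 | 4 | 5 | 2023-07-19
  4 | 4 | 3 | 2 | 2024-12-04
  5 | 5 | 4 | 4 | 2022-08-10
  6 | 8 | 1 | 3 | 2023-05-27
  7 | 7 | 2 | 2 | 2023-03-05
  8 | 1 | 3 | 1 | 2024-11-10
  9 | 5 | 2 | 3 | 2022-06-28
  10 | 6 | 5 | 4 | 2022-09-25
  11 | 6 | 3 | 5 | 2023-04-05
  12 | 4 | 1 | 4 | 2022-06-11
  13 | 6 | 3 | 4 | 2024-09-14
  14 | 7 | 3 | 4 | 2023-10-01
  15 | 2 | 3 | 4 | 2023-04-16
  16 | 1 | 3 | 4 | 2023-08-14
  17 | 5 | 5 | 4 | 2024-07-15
SELECT name, stock FROM products ORDER BY stock ASC LIMIT 2

Execution result:
name | stock
Phone | 44
Mouse | 51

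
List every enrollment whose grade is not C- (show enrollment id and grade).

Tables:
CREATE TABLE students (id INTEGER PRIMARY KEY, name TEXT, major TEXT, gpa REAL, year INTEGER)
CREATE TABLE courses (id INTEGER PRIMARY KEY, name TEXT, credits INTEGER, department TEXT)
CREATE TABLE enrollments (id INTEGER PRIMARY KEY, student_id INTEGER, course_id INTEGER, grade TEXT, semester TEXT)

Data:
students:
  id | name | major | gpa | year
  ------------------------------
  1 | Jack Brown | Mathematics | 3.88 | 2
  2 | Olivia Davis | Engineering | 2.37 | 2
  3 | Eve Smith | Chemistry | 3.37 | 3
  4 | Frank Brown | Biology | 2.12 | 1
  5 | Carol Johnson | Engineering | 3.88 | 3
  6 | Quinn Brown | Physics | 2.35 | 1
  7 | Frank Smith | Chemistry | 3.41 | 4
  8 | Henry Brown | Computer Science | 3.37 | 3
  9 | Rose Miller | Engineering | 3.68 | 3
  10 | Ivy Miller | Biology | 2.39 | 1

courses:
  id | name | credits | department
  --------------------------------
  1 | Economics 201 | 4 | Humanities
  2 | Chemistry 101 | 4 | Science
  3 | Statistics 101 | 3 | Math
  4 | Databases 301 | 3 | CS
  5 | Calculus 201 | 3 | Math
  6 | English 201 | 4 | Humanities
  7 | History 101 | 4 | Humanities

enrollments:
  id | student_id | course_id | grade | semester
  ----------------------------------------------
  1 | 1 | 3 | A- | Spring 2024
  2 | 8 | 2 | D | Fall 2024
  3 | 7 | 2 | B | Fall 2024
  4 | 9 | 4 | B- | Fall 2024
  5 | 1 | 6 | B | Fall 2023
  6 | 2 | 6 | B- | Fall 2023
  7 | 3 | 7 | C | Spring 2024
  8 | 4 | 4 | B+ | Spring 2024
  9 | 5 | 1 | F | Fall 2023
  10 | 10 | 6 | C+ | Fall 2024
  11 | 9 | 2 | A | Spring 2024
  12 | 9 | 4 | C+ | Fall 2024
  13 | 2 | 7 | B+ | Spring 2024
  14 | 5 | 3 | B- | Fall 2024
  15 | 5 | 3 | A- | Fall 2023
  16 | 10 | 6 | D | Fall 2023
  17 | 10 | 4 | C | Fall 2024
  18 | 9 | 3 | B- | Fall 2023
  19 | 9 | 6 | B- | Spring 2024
SELECT id, grade FROM enrollments WHERE grade <> 'C-'

Execution result:
id | grade
1 | A-
2 | D
3 | B
4 | B-
5 | B
6 | B-
7 | C
8 | B+
9 | F
10 | C+
11 | A
12 | C+
13 | B+
14 | B-
15 | A-
16 | D
17 | C
18 | B-
19 | B-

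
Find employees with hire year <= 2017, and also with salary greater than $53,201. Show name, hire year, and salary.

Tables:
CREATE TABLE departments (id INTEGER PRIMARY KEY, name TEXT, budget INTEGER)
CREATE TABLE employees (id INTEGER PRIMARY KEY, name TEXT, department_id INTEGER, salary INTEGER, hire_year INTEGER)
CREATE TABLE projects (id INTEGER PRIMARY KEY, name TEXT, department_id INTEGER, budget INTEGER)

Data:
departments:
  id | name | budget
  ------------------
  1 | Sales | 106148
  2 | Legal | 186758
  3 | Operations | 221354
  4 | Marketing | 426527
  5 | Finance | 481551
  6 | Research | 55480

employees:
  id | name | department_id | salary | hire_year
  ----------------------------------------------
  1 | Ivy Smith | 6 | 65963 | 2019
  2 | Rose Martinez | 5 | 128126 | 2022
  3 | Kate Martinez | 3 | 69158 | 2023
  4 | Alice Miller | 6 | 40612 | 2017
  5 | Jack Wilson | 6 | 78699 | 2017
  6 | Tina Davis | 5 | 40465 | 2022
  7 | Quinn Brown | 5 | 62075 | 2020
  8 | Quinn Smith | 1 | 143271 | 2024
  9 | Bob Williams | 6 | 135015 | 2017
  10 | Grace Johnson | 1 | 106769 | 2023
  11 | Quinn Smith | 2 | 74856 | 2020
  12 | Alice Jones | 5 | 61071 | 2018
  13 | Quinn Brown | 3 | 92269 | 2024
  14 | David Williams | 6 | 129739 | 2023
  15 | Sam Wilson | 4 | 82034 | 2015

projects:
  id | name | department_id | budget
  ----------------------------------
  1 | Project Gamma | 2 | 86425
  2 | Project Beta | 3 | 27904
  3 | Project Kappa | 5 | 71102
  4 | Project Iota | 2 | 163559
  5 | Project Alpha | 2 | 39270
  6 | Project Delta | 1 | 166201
SELECT name, hire_year, salary FROM employees WHERE hire_year <= 2017 AND salary > 53201

Execution result:
name | hire_year | salary
Jack Wilson | 2017 | 78699
Bob Williams | 2017 | 135015
Sam Wilson | 2015 | 82034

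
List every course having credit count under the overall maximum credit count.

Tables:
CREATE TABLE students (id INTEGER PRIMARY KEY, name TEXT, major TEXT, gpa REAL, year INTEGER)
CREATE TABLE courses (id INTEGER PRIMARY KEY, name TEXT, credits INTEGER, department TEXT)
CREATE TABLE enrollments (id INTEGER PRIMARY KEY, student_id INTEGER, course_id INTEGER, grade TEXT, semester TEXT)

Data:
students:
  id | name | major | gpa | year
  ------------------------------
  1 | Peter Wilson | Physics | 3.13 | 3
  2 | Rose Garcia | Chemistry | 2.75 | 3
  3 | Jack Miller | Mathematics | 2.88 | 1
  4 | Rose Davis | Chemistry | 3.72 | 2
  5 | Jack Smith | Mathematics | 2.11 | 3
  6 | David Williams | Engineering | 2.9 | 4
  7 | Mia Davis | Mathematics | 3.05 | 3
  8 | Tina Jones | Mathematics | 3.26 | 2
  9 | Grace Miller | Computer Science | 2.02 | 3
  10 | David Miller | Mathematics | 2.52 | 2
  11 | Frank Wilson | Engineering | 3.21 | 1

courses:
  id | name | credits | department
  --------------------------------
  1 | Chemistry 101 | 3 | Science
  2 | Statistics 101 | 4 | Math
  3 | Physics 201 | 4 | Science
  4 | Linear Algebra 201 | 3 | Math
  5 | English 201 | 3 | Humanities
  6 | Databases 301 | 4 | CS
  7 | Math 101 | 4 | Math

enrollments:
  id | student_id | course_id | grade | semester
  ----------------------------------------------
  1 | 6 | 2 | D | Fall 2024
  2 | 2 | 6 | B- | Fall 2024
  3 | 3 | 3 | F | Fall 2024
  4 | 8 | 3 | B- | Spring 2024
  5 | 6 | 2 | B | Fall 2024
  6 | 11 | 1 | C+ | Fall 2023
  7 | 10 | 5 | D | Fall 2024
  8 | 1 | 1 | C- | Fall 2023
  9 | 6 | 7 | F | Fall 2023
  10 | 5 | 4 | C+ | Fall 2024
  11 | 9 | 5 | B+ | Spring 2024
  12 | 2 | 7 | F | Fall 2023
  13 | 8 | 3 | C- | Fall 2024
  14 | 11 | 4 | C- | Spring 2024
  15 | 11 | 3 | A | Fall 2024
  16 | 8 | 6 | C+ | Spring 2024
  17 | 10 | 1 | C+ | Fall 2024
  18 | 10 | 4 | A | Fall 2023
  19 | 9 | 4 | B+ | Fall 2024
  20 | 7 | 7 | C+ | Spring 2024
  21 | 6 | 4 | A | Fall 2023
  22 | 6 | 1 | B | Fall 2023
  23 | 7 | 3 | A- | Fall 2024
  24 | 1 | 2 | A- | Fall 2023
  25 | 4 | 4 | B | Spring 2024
SELECT name, credits FROM courses WHERE credits < (SELECT MAX(credits) FROM courses)

Execution result:
name | credits
Chemistry 101 | 3
Linear Algebra 201 | 3
English 201 | 3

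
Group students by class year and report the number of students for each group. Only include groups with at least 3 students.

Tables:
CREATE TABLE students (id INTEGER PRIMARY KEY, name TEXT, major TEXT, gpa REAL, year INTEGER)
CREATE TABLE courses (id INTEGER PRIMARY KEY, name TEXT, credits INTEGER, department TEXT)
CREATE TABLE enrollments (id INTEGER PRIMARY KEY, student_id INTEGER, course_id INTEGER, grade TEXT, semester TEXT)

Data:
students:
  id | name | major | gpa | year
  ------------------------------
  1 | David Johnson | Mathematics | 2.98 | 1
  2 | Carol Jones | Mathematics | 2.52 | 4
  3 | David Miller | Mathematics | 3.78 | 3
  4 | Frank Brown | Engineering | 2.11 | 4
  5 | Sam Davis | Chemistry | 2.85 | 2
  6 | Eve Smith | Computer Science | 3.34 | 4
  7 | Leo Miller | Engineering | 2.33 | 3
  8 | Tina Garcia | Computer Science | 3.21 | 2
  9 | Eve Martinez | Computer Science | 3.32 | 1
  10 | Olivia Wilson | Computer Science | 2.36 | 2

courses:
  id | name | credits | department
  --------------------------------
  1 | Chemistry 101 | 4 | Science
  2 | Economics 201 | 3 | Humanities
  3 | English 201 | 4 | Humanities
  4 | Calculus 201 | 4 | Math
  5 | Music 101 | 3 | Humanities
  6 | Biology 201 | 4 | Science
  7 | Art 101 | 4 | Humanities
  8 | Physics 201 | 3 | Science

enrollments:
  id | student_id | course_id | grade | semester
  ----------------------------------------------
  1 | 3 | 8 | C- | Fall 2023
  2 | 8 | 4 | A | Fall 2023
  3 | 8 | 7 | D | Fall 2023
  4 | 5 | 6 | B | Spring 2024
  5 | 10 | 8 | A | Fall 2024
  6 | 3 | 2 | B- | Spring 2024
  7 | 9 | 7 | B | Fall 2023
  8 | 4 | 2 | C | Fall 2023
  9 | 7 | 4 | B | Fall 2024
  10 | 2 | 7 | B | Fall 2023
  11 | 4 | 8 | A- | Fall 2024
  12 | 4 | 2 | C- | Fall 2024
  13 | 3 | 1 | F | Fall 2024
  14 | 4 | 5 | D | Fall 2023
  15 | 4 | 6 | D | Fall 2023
SELECT year, COUNT(*) AS n FROM students GROUP BY year HAVING COUNT(*) >= 3

Execution result:
year | n
2 | 3
4 | 3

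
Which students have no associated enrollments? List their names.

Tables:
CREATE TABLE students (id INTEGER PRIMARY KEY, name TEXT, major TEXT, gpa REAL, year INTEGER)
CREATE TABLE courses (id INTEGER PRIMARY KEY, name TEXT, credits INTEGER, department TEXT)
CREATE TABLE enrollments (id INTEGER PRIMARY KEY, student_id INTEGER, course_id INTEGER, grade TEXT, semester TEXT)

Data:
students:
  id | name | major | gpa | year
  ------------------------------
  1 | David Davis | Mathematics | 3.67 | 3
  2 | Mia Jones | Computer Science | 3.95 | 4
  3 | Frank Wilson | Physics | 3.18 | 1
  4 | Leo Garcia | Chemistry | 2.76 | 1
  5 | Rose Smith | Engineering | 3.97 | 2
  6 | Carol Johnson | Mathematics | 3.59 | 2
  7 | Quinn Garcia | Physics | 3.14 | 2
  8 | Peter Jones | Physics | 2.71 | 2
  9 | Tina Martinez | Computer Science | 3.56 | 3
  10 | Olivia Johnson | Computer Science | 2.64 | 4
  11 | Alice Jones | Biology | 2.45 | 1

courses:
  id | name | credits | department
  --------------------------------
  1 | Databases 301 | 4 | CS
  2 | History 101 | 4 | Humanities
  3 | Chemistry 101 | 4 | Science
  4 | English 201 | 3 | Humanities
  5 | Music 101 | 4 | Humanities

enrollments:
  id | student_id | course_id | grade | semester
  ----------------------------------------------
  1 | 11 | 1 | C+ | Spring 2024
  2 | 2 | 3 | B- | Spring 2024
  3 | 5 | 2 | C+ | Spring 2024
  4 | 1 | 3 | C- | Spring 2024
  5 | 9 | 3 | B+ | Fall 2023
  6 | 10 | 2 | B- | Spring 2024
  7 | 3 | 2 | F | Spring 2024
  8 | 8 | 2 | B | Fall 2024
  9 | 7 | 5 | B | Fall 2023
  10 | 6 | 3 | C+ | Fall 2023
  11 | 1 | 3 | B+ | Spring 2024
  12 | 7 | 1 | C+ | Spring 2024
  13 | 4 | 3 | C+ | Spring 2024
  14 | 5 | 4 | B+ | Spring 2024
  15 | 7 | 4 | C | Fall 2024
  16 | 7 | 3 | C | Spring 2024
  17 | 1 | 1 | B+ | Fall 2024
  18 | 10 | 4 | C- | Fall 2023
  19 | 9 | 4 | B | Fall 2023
SELECT p.name FROM students p LEFT JOIN enrollments c ON c.student_id = p.id WHERE c.id IS NULL

Execution result:
(no rows)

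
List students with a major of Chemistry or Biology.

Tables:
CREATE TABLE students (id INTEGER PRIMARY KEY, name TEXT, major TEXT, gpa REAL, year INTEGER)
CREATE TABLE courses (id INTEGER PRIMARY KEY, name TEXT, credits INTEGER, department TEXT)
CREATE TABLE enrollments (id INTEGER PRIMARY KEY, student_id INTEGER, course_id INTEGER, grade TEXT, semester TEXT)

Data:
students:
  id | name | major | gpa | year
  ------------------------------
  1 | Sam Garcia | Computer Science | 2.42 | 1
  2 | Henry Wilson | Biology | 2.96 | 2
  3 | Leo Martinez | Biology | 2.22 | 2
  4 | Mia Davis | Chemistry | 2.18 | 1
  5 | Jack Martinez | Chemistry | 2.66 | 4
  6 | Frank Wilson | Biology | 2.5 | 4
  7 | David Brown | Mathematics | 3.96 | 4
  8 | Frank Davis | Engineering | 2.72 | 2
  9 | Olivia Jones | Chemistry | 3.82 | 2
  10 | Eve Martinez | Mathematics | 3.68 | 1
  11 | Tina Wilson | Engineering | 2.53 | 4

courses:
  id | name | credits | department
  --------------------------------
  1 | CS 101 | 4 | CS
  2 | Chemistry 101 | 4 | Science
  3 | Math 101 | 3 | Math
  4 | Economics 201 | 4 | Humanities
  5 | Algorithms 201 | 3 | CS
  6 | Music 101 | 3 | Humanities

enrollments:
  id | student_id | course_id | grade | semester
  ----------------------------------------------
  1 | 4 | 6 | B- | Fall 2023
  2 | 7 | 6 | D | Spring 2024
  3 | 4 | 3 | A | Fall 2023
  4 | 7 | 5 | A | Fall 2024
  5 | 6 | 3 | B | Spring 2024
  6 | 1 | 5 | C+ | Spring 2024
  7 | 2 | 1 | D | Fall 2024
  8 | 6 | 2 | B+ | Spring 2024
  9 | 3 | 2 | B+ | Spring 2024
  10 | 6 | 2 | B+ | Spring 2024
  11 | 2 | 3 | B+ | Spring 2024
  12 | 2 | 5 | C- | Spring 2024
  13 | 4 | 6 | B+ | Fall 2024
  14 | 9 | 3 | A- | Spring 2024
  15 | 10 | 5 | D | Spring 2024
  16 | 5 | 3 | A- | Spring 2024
SELECT name, major FROM students WHERE major IN ('Chemistry', 'Biology')

Execution result:
name | major
Henry Wilson | Biology
Leo Martinez | Biology
Mia Davis | Chemistry
Jack Martinez | Chemistry
Frank Wilson | Biology
Olivia Jones | Chemistry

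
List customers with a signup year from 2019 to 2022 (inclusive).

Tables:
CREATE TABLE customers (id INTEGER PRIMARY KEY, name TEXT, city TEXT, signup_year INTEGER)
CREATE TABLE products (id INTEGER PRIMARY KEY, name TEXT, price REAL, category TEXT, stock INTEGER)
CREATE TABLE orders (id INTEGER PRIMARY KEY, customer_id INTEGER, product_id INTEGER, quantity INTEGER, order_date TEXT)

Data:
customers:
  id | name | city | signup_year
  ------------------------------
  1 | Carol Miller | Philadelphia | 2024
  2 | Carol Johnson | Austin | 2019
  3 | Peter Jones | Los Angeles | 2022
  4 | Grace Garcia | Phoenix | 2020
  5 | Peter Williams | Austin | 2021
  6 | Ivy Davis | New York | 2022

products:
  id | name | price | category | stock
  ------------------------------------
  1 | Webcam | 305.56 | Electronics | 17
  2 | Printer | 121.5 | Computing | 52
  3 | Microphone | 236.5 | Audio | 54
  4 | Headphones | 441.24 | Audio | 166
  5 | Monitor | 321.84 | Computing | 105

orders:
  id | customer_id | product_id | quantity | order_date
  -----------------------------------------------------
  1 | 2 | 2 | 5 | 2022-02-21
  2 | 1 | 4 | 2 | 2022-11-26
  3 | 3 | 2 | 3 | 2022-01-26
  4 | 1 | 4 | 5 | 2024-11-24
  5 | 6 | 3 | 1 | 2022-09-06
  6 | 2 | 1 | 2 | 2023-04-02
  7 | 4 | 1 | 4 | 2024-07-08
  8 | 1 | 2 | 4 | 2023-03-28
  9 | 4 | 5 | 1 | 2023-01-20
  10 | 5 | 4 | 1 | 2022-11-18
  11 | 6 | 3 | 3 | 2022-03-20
SELECT name, signup_year FROM customers WHERE signup_year BETWEEN 2019 AND 2022

Execution result:
name | signup_year
Carol Johnson | 2019
Peter Jones | 2022
Grace Garcia | 2020
Peter Williams | 2021
Ivy Davis | 2022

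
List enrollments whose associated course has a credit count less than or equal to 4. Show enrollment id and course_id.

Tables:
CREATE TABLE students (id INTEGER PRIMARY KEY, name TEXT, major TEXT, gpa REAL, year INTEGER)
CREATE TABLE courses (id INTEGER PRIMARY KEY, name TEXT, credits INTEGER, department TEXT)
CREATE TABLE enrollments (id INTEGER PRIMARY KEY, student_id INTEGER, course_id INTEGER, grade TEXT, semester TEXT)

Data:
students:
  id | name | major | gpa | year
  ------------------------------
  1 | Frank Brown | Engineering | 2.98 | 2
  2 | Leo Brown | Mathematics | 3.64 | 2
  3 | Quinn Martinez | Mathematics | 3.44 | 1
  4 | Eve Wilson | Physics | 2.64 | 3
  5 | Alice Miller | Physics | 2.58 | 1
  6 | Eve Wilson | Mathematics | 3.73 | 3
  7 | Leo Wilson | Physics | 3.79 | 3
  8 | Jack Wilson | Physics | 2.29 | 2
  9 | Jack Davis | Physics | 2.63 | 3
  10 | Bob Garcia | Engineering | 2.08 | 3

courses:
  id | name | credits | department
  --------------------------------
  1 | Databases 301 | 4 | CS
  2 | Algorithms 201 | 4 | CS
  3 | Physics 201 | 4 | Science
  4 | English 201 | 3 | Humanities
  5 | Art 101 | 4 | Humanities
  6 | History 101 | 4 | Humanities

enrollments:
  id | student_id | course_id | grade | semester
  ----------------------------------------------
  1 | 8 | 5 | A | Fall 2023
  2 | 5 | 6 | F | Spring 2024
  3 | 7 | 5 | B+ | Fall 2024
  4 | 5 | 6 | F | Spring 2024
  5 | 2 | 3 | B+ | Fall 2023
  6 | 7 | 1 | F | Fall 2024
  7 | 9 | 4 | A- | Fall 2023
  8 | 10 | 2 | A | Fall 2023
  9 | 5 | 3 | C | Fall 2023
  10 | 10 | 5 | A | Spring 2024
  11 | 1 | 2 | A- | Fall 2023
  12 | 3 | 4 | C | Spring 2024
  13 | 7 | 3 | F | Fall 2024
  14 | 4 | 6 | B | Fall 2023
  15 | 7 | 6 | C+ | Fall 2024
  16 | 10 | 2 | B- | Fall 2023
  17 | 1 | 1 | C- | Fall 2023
SELECT id, course_id FROM enrollments WHERE course_id IN (SELECT id FROM courses WHERE credits <= 4)

Execution result:
id | course_id
1 | 5
2 | 6
3 | 5
4 | 6
5 | 3
6 | 1
7 | 4
8 | 2
9 | 3
10 | 5
11 | 2
12 | 4
13 | 3
14 | 6
15 | 6
16 | 2
17 | 1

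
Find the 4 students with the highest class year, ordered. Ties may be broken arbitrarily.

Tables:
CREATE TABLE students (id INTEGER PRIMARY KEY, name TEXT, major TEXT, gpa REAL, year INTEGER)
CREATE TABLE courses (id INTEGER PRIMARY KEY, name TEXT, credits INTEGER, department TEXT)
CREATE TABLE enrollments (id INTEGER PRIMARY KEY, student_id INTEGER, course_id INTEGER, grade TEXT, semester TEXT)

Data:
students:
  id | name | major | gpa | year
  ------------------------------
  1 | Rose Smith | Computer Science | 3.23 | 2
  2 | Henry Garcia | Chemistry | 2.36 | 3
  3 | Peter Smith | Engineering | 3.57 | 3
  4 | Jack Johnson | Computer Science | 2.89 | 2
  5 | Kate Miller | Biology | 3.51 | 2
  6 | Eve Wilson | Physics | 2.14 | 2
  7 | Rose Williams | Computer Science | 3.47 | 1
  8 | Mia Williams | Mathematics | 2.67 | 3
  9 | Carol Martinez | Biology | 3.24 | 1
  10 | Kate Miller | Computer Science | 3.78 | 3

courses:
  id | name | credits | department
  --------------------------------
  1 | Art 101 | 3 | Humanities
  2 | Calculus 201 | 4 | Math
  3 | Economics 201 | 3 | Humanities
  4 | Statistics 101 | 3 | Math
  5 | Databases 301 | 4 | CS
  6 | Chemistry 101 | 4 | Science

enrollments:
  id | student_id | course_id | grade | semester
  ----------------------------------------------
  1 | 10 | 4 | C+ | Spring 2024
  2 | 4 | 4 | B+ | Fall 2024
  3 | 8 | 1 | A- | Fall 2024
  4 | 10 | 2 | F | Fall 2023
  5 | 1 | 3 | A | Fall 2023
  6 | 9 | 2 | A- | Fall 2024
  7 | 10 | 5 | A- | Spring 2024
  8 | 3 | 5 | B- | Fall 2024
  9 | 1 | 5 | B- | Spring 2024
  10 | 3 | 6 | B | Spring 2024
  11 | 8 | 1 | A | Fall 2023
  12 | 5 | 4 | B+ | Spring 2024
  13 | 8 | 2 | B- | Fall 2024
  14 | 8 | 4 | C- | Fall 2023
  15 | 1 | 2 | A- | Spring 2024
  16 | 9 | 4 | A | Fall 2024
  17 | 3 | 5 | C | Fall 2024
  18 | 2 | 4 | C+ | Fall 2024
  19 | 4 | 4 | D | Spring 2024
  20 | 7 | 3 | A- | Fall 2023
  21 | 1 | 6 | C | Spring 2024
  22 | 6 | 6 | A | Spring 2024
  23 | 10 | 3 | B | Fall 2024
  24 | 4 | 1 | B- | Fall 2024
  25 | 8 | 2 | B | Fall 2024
SELECT name, year FROM students ORDER BY year DESC LIMIT 4

Execution result:
name | year
Henry Garcia | 3
Peter Smith | 3
Mia Williams | 3
Kate Miller | 3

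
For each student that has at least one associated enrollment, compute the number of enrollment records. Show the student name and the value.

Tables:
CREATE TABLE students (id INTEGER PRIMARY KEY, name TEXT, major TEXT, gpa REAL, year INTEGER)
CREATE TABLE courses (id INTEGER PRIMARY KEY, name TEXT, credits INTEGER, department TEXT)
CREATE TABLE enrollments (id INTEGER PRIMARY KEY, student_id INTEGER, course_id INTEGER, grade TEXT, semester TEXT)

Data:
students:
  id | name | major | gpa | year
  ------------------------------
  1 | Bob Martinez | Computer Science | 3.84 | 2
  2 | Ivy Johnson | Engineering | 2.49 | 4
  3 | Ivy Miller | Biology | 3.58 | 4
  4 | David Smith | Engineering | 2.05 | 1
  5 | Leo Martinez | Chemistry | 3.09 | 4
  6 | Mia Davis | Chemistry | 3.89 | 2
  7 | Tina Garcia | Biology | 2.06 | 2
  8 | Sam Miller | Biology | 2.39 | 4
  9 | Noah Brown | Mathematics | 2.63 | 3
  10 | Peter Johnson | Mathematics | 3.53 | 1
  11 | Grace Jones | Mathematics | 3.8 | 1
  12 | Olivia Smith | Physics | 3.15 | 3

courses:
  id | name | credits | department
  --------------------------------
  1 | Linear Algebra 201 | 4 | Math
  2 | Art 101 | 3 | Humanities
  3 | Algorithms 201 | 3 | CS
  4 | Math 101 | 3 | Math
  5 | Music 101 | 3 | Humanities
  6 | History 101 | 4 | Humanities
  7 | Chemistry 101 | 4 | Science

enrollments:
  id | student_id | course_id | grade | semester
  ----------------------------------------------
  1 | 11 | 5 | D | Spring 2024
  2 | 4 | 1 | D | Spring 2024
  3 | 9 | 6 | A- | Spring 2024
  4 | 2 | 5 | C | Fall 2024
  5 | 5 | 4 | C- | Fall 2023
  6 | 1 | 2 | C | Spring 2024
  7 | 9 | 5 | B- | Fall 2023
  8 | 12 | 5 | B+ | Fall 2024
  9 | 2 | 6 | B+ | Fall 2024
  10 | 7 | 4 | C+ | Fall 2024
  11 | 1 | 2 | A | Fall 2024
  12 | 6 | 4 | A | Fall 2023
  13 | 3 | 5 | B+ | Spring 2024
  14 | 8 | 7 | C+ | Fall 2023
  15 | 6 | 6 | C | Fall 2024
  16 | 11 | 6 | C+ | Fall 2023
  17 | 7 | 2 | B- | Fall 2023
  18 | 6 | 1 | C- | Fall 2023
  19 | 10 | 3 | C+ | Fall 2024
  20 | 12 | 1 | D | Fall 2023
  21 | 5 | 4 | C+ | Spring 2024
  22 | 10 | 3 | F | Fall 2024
SELECT p.name, COUNT(*) AS n FROM enrollments c JOIN students p ON c.student_id = p.id GROUP BY p.id, p.name

Execution result:
name | n
Bob Martinez | 2
Ivy Johnson | 2
Ivy Miller | 1
David Smith | 1
Leo Martinez | 2
Mia Davis | 3
Tina Garcia | 2
Sam Miller | 1
Noah Brown | 2
Peter Johnson | 2
Grace Jones | 2
Olivia Smith | 2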